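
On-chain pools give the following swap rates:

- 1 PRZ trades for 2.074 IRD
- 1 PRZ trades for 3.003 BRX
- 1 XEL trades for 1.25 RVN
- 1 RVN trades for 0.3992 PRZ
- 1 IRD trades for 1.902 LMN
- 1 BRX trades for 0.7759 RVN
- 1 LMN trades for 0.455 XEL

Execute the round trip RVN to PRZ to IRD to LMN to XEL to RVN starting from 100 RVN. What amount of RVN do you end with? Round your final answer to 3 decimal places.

100 RVN × 0.3992 = 39.92 PRZ
39.92 PRZ × 2.074 = 82.79408 IRD
82.79408 IRD × 1.902 = 157.47434016 LMN
157.47434016 LMN × 0.455 = 71.6508247728 XEL
71.6508247728 XEL × 1.25 = 89.563530966 RVN

89.564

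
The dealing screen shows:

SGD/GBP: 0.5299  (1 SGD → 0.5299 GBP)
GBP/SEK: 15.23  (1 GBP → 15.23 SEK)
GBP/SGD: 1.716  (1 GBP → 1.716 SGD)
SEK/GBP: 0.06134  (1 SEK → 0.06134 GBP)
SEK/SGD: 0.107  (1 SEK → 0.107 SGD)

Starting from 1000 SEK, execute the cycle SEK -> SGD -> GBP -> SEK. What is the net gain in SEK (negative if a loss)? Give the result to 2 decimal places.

1000 SEK × 0.107 = 107 SGD
107 SGD × 0.5299 = 56.6993 GBP
56.6993 GBP × 15.23 = 863.530339 SEK
Net change: 863.530339 − 1000 = -136.469661 SEK

-136.47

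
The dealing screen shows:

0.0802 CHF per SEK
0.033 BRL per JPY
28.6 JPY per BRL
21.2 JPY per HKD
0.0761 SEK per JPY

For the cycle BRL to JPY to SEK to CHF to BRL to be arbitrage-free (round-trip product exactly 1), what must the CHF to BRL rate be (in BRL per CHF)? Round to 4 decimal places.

5.7289

Known legs of the cycle: 28.6 × 0.0761 × 0.0802 = 0.174552092
For no arbitrage the full-cycle product must be 1, so the missing rate is 1 / 0.174552092 ≈ 5.728949.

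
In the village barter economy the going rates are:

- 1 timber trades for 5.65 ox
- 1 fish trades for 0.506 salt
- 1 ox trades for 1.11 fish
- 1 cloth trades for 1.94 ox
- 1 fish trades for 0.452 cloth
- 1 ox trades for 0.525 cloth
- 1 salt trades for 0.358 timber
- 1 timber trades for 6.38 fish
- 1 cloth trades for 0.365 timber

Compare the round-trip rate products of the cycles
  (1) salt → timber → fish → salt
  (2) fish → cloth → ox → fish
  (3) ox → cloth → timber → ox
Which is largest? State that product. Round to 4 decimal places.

1.1557

(1) 0.358 × 6.38 × 0.506 = 1.15572
(2) 0.452 × 1.94 × 1.11 = 0.97334
(3) 0.525 × 0.365 × 5.65 = 1.08268
Highest is cycle (1) at 1.1557 (>1, arbitrage).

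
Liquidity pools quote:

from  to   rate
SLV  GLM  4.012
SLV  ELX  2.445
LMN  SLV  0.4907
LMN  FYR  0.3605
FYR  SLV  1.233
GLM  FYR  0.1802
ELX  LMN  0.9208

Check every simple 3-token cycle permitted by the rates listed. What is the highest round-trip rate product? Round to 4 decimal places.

1.1047

ELX→LMN→SLV→ELX: 0.9208 × 0.4907 × 2.445 = 1.10474
FYR→SLV→GLM→FYR: 1.233 × 4.012 × 0.1802 = 0.89141
Maximum is ELX→LMN→SLV→ELX at 1.1047; arbitrage exists.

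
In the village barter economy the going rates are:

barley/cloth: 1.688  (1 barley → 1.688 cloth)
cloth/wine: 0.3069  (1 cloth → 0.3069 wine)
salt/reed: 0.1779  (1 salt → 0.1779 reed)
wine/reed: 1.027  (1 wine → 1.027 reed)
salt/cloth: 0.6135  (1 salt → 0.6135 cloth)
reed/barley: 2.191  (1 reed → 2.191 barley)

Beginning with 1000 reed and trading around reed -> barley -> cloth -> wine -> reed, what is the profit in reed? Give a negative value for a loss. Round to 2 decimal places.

165.69

1000 reed × 2.191 = 2191 barley
2191 barley × 1.688 = 3698.408 cloth
3698.408 cloth × 0.3069 = 1135.0414152 wine
1135.0414152 wine × 1.027 = 1165.6875334104 reed
Net change: 1165.6875334104 − 1000 = 165.6875334104 reed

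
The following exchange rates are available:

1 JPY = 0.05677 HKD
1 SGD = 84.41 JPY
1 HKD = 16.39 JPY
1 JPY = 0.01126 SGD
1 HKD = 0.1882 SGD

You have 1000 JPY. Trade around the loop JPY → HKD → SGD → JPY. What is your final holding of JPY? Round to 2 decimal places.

901.85

1000 JPY × 0.05677 = 56.77 HKD
56.77 HKD × 0.1882 = 10.684114 SGD
10.684114 SGD × 84.41 = 901.84606274 JPY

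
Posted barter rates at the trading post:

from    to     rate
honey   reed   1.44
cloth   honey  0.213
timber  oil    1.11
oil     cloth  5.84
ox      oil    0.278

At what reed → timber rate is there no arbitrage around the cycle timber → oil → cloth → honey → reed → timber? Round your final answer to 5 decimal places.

0.50295

Known legs of the cycle: 1.11 × 5.84 × 0.213 × 1.44 = 1.988281728
For no arbitrage the full-cycle product must be 1, so the missing rate is 1 / 1.988281728 ≈ 0.5029468.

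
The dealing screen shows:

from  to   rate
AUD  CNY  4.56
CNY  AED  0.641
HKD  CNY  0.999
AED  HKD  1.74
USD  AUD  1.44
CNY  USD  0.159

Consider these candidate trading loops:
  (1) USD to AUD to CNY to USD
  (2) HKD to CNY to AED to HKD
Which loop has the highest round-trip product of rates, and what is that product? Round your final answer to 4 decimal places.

(1) 1.44 × 4.56 × 0.159 = 1.04406
(2) 0.999 × 0.641 × 1.74 = 1.11422
Highest is cycle (2) at 1.1142 (>1, arbitrage).

1.1142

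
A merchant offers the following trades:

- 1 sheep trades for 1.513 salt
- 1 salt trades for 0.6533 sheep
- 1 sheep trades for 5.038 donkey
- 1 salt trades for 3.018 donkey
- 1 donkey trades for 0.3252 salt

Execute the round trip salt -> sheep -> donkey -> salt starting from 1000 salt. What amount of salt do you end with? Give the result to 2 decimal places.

1000 salt × 0.6533 = 653.3 sheep
653.3 sheep × 5.038 = 3291.3254 donkey
3291.3254 donkey × 0.3252 = 1070.33902008 salt

1070.34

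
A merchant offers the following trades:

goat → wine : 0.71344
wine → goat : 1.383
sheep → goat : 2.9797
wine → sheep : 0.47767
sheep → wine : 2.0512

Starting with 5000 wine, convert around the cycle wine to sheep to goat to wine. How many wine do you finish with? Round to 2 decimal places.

5077.24

5000 wine × 0.47767 = 2388.35 sheep
2388.35 sheep × 2.9797 = 7116.566495 goat
7116.566495 goat × 0.71344 = 5077.2432001928 wine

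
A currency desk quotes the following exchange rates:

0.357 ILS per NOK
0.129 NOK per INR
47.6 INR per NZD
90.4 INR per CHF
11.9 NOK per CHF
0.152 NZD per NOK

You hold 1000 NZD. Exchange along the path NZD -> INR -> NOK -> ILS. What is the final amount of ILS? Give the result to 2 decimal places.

2192.12

1000 NZD × 47.6 = 47600 INR
47600 INR × 0.129 = 6140.4 NOK
6140.4 NOK × 0.357 = 2192.1228 ILS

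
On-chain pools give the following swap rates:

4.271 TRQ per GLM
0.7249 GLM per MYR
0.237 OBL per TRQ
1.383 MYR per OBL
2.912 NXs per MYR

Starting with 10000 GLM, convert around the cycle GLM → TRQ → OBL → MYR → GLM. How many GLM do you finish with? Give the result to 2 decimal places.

10000 GLM × 4.271 = 42710 TRQ
42710 TRQ × 0.237 = 10122.27 OBL
10122.27 OBL × 1.383 = 13999.09941 MYR
13999.09941 MYR × 0.7249 = 10147.947162309 GLM

10147.95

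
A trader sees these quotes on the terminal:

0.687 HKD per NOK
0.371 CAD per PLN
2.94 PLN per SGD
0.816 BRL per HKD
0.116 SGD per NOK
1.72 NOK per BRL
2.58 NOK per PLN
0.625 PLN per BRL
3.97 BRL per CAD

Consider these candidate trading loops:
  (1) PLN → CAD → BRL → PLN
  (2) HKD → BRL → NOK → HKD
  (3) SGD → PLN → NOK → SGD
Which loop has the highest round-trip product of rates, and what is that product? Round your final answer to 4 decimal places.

0.9642

(1) 0.371 × 3.97 × 0.625 = 0.92054
(2) 0.816 × 1.72 × 0.687 = 0.96422
(3) 2.94 × 2.58 × 0.116 = 0.87988
Highest is cycle (2) at 0.9642 (≤1, no arbitrage).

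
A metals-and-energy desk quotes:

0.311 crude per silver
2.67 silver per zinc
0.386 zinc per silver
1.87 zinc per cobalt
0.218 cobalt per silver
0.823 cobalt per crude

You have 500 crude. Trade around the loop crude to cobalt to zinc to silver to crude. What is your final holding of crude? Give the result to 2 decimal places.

500 crude × 0.823 = 411.5 cobalt
411.5 cobalt × 1.87 = 769.505 zinc
769.505 zinc × 2.67 = 2054.57835 silver
2054.57835 silver × 0.311 = 638.97386685 crude

638.97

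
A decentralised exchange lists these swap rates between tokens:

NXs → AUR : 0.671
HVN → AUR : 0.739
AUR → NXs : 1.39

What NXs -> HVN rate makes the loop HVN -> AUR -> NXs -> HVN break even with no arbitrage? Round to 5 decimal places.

Known legs of the cycle: 0.739 × 1.39 = 1.02721
For no arbitrage the full-cycle product must be 1, so the missing rate is 1 / 1.02721 ≈ 0.9735108.

0.97351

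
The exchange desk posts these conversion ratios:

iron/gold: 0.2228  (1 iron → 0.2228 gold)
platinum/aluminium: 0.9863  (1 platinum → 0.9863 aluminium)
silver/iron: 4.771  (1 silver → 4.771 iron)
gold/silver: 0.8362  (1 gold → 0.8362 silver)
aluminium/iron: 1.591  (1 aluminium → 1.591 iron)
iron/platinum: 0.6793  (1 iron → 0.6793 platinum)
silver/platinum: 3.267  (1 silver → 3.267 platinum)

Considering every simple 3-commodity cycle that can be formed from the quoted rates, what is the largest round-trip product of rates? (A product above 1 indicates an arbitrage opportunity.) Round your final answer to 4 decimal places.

aluminium→iron→platinum→aluminium: 1.591 × 0.6793 × 0.9863 = 1.06596
gold→silver→iron→gold: 0.8362 × 4.771 × 0.2228 = 0.88886
Maximum is aluminium→iron→platinum→aluminium at 1.0660; arbitrage exists.

1.0660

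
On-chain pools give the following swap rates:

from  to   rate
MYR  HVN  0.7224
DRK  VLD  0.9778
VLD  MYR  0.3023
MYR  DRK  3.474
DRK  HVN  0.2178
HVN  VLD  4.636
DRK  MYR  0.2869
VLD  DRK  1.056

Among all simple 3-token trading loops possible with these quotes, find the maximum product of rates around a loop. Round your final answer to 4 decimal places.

1.0663

DRK→HVN→VLD→DRK: 0.2178 × 4.636 × 1.056 = 1.06627
DRK→VLD→MYR→DRK: 0.9778 × 0.3023 × 3.474 = 1.02688
HVN→VLD→MYR→HVN: 4.636 × 0.3023 × 0.7224 = 1.01242
Maximum is DRK→HVN→VLD→DRK at 1.0663; arbitrage exists.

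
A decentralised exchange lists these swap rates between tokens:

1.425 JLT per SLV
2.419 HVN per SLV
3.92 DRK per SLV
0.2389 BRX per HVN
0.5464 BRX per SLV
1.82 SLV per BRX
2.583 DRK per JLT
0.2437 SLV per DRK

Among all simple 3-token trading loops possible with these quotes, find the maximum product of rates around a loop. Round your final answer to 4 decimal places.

1.0518

BRX→SLV→HVN→BRX: 1.82 × 2.419 × 0.2389 = 1.05178
JLT→DRK→SLV→JLT: 2.583 × 0.2437 × 1.425 = 0.89700
Maximum is BRX→SLV→HVN→BRX at 1.0518; arbitrage exists.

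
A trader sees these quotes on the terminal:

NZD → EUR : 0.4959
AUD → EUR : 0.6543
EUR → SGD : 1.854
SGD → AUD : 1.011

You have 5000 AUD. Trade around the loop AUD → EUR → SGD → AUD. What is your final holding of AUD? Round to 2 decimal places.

6132.08

5000 AUD × 0.6543 = 3271.5 EUR
3271.5 EUR × 1.854 = 6065.361 SGD
6065.361 SGD × 1.011 = 6132.079971 AUD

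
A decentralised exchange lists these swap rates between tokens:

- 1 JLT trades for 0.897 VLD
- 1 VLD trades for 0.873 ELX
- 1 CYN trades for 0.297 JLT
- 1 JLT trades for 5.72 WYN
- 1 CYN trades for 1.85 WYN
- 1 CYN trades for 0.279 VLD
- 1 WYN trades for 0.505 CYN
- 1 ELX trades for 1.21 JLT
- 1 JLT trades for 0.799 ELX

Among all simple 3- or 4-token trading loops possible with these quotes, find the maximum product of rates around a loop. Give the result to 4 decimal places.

0.9475

ELX→JLT→VLD→ELX: 1.21 × 0.897 × 0.873 = 0.94753
WYN→CYN→JLT→WYN: 0.505 × 0.297 × 5.72 = 0.85791
Maximum is ELX→JLT→VLD→ELX at 0.9475; no arbitrage — every cycle loses value.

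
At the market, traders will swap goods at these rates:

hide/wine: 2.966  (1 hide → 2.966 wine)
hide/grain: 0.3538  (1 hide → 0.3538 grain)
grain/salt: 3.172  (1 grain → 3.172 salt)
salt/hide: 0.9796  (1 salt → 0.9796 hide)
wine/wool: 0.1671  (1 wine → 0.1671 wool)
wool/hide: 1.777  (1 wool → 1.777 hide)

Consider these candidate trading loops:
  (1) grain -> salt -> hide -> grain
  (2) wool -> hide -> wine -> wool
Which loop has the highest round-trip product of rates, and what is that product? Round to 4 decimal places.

(1) 3.172 × 0.9796 × 0.3538 = 1.09936
(2) 1.777 × 2.966 × 0.1671 = 0.88071
Highest is cycle (1) at 1.0994 (>1, arbitrage).

1.0994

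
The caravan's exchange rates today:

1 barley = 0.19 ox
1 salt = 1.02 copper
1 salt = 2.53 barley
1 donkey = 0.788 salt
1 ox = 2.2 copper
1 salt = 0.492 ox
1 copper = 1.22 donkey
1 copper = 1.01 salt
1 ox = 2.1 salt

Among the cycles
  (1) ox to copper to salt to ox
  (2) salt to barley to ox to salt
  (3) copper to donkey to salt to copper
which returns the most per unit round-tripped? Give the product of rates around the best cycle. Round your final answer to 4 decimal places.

(1) 2.2 × 1.01 × 0.492 = 1.09322
(2) 2.53 × 0.19 × 2.1 = 1.00947
(3) 1.22 × 0.788 × 1.02 = 0.98059
Highest is cycle (1) at 1.0932 (>1, arbitrage).

1.0932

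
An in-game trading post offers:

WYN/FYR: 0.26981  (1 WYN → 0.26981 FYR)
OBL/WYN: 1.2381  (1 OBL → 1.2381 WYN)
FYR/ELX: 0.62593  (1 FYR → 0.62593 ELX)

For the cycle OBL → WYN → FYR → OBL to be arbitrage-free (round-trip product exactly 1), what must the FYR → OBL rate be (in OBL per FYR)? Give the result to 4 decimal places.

2.9935

Known legs of the cycle: 1.2381 × 0.26981 = 0.334051761
For no arbitrage the full-cycle product must be 1, so the missing rate is 1 / 0.334051761 ≈ 2.993548.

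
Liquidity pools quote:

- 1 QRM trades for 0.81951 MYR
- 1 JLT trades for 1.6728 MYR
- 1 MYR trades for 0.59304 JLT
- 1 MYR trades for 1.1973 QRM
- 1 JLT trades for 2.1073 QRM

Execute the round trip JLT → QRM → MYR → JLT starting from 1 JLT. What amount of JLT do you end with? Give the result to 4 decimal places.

1 JLT × 2.1073 = 2.1073 QRM
2.1073 QRM × 0.81951 = 1.726953423 MYR
1.726953423 MYR × 0.59304 = 1.02415245797592 JLT

1.0242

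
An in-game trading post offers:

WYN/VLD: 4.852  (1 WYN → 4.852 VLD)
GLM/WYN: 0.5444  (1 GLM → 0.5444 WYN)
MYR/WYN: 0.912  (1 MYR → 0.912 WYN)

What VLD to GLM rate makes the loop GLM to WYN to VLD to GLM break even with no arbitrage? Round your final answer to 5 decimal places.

Known legs of the cycle: 0.5444 × 4.852 = 2.6414288
For no arbitrage the full-cycle product must be 1, so the missing rate is 1 / 2.6414288 ≈ 0.3785830.

0.37858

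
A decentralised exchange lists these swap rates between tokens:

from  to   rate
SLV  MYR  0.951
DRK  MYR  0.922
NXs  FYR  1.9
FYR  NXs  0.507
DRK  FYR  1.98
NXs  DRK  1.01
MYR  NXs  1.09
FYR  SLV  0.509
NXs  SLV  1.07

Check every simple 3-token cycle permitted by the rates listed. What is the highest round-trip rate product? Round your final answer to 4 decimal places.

1.1092

MYR→NXs→SLV→MYR: 1.09 × 1.07 × 0.951 = 1.10915
DRK→MYR→NXs→DRK: 0.922 × 1.09 × 1.01 = 1.01503
DRK→FYR→NXs→DRK: 1.98 × 0.507 × 1.01 = 1.01390
Maximum is MYR→NXs→SLV→MYR at 1.1092; arbitrage exists.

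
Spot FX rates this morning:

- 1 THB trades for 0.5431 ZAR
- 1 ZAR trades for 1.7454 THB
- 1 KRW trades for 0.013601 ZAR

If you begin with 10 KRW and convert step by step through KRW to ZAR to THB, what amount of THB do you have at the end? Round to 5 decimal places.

10 KRW × 0.013601 = 0.13601 ZAR
0.13601 ZAR × 1.7454 = 0.237391854 THB

0.23739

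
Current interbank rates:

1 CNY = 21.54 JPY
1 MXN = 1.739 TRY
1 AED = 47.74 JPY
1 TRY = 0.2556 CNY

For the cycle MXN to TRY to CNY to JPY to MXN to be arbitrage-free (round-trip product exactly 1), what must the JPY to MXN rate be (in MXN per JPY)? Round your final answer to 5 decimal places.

Known legs of the cycle: 1.739 × 0.2556 × 21.54 = 9.574280136
For no arbitrage the full-cycle product must be 1, so the missing rate is 1 / 9.574280136 ≈ 0.1044465.

0.10445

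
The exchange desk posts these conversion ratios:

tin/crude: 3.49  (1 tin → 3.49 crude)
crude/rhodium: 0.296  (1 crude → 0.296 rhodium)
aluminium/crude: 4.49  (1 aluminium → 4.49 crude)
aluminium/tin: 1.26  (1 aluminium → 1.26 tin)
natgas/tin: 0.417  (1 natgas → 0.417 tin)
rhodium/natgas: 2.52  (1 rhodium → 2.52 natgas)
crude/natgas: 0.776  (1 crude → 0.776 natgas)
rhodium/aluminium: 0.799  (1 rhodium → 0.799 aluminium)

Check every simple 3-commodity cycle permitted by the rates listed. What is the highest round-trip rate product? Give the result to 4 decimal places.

1.1293

crude→natgas→tin→crude: 0.776 × 0.417 × 3.49 = 1.12934
crude→rhodium→aluminium→crude: 0.296 × 0.799 × 4.49 = 1.06190
Maximum is crude→natgas→tin→crude at 1.1293; arbitrage exists.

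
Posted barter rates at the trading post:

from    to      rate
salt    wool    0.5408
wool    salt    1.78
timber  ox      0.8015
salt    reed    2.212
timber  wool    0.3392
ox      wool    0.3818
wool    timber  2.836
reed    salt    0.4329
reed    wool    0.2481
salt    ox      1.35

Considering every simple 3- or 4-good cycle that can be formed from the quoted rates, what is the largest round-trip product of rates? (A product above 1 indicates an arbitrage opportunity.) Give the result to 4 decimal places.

0.9769

wool→salt→reed→wool: 1.78 × 2.212 × 0.2481 = 0.97686
wool→salt→ox→wool: 1.78 × 1.35 × 0.3818 = 0.91747
wool→timber→ox→wool: 2.836 × 0.8015 × 0.3818 = 0.86785
Maximum is wool→salt→reed→wool at 0.9769; no arbitrage — every cycle loses value.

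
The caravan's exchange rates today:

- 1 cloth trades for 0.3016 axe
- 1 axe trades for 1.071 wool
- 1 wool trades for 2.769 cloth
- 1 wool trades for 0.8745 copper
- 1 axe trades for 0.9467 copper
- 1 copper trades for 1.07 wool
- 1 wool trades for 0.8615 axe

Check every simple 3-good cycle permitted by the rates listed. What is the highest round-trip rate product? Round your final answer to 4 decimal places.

wool→cloth→axe→wool: 2.769 × 0.3016 × 1.071 = 0.89442
wool→axe→copper→wool: 0.8615 × 0.9467 × 1.07 = 0.87267
Maximum is wool→cloth→axe→wool at 0.8944; no arbitrage — every cycle loses value.

0.8944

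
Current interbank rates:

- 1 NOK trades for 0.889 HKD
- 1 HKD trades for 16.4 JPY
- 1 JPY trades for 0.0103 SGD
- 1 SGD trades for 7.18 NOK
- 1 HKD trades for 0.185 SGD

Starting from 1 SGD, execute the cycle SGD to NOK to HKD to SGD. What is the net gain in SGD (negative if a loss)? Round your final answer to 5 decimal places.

1 SGD × 7.18 = 7.18 NOK
7.18 NOK × 0.889 = 6.38302 HKD
6.38302 HKD × 0.185 = 1.1808587 SGD
Net change: 1.1808587 − 1 = 0.1808587 SGD

0.18086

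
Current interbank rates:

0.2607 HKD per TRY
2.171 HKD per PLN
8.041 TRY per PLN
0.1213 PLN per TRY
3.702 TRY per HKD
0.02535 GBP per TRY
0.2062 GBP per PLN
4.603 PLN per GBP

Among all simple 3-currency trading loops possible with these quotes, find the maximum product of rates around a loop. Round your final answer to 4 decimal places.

PLN→HKD→TRY→PLN: 2.171 × 3.702 × 0.1213 = 0.97489
PLN→TRY→GBP→PLN: 8.041 × 0.02535 × 4.603 = 0.93827
Maximum is PLN→HKD→TRY→PLN at 0.9749; no arbitrage — every cycle loses value.

0.9749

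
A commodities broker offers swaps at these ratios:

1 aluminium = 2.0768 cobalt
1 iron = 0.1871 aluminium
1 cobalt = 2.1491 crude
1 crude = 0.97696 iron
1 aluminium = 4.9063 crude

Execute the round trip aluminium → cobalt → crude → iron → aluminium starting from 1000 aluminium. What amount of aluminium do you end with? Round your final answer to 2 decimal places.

815.83

1000 aluminium × 2.0768 = 2076.8 cobalt
2076.8 cobalt × 2.1491 = 4463.25088 crude
4463.25088 crude × 0.97696 = 4360.4175797248 iron
4360.4175797248 iron × 0.1871 = 815.83412916651008 aluminium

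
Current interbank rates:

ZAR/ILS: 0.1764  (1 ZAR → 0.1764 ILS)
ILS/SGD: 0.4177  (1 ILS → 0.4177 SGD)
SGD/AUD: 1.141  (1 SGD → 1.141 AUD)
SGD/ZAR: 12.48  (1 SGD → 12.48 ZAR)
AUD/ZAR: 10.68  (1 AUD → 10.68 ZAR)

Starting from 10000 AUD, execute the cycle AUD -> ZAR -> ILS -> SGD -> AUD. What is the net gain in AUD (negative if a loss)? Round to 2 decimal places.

10000 AUD × 10.68 = 106800 ZAR
106800 ZAR × 0.1764 = 18839.52 ILS
18839.52 ILS × 0.4177 = 7869.267504 SGD
7869.267504 SGD × 1.141 = 8978.834222064 AUD
Net change: 8978.834222064 − 10000 = -1021.165777936 AUD

-1021.17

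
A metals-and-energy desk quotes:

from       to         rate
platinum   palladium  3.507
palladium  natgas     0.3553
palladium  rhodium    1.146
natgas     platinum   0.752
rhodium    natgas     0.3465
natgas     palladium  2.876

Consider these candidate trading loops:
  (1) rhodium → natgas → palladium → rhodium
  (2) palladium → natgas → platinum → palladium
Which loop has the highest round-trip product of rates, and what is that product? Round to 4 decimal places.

(1) 0.3465 × 2.876 × 1.146 = 1.14203
(2) 0.3553 × 0.752 × 3.507 = 0.93702
Highest is cycle (1) at 1.1420 (>1, arbitrage).

1.1420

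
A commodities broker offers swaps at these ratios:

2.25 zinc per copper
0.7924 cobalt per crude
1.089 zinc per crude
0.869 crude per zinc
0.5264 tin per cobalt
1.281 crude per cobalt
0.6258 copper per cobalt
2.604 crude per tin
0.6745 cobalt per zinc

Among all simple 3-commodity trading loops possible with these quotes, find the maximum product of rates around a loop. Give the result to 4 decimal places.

1.0862

cobalt→tin→crude→cobalt: 0.5264 × 2.604 × 0.7924 = 1.08618
cobalt→copper→zinc→cobalt: 0.6258 × 2.25 × 0.6745 = 0.94973
cobalt→crude→zinc→cobalt: 1.281 × 1.089 × 0.6745 = 0.94093
Maximum is cobalt→tin→crude→cobalt at 1.0862; arbitrage exists.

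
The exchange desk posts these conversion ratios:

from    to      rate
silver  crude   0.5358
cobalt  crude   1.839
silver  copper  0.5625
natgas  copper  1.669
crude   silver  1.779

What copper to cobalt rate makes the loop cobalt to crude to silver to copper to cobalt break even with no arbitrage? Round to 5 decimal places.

0.54340

Known legs of the cycle: 1.839 × 1.779 × 0.5625 = 1.8402643125
For no arbitrage the full-cycle product must be 1, so the missing rate is 1 / 1.8402643125 ≈ 0.5434002.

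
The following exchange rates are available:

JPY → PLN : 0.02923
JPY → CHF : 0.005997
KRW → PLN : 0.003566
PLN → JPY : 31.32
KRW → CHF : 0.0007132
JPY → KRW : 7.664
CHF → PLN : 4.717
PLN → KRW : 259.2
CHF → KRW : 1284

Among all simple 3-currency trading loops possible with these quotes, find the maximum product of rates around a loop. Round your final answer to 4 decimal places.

PLN→JPY→CHF→PLN: 31.32 × 0.005997 × 4.717 = 0.88598
PLN→KRW→CHF→PLN: 259.2 × 0.0007132 × 4.717 = 0.87199
PLN→JPY→KRW→PLN: 31.32 × 7.664 × 0.003566 = 0.85597
Maximum is PLN→JPY→CHF→PLN at 0.8860; no arbitrage — every cycle loses value.

0.8860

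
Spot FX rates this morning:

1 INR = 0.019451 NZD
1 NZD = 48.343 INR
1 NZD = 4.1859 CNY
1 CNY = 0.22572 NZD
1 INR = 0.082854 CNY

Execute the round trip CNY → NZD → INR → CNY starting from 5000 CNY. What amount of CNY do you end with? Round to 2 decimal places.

5000 CNY × 0.22572 = 1128.6 NZD
1128.6 NZD × 48.343 = 54559.9098 INR
54559.9098 INR × 0.082854 = 4520.5067665692 CNY

4520.51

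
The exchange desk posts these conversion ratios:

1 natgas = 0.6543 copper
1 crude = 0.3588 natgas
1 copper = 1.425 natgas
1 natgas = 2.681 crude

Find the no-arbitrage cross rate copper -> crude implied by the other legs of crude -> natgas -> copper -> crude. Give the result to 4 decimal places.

Known legs of the cycle: 0.3588 × 0.6543 = 0.23476284
For no arbitrage the full-cycle product must be 1, so the missing rate is 1 / 0.23476284 ≈ 4.259618.

4.2596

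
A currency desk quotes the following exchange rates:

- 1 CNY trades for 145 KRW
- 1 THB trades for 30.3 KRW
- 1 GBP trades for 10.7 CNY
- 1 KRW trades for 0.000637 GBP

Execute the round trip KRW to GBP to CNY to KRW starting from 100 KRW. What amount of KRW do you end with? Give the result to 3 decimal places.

100 KRW × 0.000637 = 0.0637 GBP
0.0637 GBP × 10.7 = 0.68159 CNY
0.68159 CNY × 145 = 98.83055 KRW

98.831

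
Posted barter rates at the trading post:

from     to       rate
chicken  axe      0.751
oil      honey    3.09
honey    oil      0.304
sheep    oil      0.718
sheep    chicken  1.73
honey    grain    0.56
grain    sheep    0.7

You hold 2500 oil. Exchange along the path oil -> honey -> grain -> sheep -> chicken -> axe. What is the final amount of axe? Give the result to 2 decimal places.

3934.33

2500 oil × 3.09 = 7725 honey
7725 honey × 0.56 = 4326 grain
4326 grain × 0.7 = 3028.2 sheep
3028.2 sheep × 1.73 = 5238.786 chicken
5238.786 chicken × 0.751 = 3934.328286 axe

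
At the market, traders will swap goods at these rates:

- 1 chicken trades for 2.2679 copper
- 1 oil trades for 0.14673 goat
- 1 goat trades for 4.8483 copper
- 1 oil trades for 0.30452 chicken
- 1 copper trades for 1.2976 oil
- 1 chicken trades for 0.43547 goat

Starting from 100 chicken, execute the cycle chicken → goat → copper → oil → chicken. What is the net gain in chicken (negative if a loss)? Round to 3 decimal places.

100 chicken × 0.43547 = 43.547 goat
43.547 goat × 4.8483 = 211.1289201 copper
211.1289201 copper × 1.2976 = 273.96088672176 oil
273.96088672176 oil × 0.30452 = 83.4265692245103552 chicken
Net change: 83.4265692245103552 − 100 = -16.5734307754896448 chicken

-16.573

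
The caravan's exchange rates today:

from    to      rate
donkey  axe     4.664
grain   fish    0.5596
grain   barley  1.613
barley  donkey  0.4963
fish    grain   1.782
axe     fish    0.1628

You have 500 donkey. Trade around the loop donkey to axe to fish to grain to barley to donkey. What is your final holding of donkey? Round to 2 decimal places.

541.59

500 donkey × 4.664 = 2332 axe
2332 axe × 0.1628 = 379.6496 fish
379.6496 fish × 1.782 = 676.5355872 grain
676.5355872 grain × 1.613 = 1091.2519021536 barley
1091.2519021536 barley × 0.4963 = 541.58831903883168 donkey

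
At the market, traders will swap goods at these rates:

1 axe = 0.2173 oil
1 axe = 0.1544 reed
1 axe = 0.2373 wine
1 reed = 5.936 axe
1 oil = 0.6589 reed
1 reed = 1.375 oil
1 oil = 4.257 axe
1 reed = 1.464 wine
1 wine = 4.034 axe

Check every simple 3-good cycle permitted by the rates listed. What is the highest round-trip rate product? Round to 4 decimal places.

axe→reed→wine→axe: 0.1544 × 1.464 × 4.034 = 0.91185
axe→reed→oil→axe: 0.1544 × 1.375 × 4.257 = 0.90376
axe→oil→reed→axe: 0.2173 × 0.6589 × 5.936 = 0.84991
Maximum is axe→reed→wine→axe at 0.9119; no arbitrage — every cycle loses value.

0.9119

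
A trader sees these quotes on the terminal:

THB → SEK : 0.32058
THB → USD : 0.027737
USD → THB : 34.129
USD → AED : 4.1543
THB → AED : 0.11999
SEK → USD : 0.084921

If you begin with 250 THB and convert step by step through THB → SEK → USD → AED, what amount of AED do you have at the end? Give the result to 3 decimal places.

28.274

250 THB × 0.32058 = 80.145 SEK
80.145 SEK × 0.084921 = 6.805993545 USD
6.805993545 USD × 4.1543 = 28.2741389839935 AED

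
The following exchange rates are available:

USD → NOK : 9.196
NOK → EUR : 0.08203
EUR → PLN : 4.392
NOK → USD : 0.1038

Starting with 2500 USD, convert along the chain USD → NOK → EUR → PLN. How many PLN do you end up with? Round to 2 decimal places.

2500 USD × 9.196 = 22990 NOK
22990 NOK × 0.08203 = 1885.8697 EUR
1885.8697 EUR × 4.392 = 8282.7397224 PLN

8282.74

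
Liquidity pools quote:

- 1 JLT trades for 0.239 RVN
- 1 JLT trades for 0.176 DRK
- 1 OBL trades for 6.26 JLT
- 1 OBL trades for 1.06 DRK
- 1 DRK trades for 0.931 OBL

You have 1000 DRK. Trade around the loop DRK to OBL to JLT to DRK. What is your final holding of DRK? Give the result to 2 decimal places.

1025.74

1000 DRK × 0.931 = 931 OBL
931 OBL × 6.26 = 5828.06 JLT
5828.06 JLT × 0.176 = 1025.73856 DRK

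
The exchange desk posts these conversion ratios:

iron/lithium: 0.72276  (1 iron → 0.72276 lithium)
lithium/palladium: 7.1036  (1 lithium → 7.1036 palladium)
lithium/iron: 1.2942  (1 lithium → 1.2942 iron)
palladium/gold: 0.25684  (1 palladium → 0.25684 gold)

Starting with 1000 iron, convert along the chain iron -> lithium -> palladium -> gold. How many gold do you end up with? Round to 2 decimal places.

1318.67

1000 iron × 0.72276 = 722.76 lithium
722.76 lithium × 7.1036 = 5134.197936 palladium
5134.197936 palladium × 0.25684 = 1318.66739788224 gold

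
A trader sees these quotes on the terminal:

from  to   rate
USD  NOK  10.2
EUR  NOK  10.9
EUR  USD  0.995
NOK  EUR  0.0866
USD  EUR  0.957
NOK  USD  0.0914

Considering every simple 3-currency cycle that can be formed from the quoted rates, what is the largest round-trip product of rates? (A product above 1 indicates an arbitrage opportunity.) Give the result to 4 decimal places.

0.9534

EUR→NOK→USD→EUR: 10.9 × 0.0914 × 0.957 = 0.95342
EUR→USD→NOK→EUR: 0.995 × 10.2 × 0.0866 = 0.87890
Maximum is EUR→NOK→USD→EUR at 0.9534; no arbitrage — every cycle loses value.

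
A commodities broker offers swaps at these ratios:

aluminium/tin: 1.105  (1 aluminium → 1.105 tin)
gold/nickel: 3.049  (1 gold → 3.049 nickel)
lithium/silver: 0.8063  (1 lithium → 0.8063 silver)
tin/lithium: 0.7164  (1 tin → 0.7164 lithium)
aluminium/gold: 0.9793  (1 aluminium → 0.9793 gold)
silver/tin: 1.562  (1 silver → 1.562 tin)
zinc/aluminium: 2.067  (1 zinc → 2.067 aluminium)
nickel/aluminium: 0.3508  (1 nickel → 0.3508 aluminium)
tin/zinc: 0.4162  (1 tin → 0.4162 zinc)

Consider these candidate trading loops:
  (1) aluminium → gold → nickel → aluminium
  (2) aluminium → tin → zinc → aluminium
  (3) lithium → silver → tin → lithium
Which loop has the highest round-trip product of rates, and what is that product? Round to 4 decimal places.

1.0474

(1) 0.9793 × 3.049 × 0.3508 = 1.04745
(2) 1.105 × 0.4162 × 2.067 = 0.95062
(3) 0.8063 × 1.562 × 0.7164 = 0.90226
Highest is cycle (1) at 1.0474 (>1, arbitrage).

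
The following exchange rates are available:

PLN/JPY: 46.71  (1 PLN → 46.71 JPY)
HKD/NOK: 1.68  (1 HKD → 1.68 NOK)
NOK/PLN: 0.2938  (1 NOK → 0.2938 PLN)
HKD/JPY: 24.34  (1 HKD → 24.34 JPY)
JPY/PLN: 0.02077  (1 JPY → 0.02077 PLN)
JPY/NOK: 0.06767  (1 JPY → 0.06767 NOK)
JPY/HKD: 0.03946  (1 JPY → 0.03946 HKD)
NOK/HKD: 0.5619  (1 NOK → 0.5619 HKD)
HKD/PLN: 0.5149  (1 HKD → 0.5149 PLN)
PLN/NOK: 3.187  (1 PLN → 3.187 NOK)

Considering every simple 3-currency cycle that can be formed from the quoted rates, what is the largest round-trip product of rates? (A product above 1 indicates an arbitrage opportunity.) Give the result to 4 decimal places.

0.9491

JPY→HKD→PLN→JPY: 0.03946 × 0.5149 × 46.71 = 0.94905
NOK→PLN→JPY→NOK: 0.2938 × 46.71 × 0.06767 = 0.92866
NOK→HKD→JPY→NOK: 0.5619 × 24.34 × 0.06767 = 0.92550
NOK→HKD→PLN→NOK: 0.5619 × 0.5149 × 3.187 = 0.92207
Maximum is JPY→HKD→PLN→JPY at 0.9491; no arbitrage — every cycle loses value.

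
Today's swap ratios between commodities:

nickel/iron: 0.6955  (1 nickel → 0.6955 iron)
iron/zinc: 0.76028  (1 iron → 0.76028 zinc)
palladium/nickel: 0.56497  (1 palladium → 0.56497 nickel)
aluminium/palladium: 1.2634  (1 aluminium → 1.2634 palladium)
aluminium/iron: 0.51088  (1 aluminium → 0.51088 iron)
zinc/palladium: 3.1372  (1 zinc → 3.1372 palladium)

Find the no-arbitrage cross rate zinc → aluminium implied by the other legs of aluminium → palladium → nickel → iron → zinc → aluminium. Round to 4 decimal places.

Known legs of the cycle: 1.2634 × 0.56497 × 0.6955 × 0.76028 = 0.37743047206134452
For no arbitrage the full-cycle product must be 1, so the missing rate is 1 / 0.37743047206134452 ≈ 2.649495.

2.6495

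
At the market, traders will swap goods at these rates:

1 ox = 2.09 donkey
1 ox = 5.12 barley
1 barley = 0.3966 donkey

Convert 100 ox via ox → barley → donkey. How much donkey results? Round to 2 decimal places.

203.06

100 ox × 5.12 = 512 barley
512 barley × 0.3966 = 203.0592 donkey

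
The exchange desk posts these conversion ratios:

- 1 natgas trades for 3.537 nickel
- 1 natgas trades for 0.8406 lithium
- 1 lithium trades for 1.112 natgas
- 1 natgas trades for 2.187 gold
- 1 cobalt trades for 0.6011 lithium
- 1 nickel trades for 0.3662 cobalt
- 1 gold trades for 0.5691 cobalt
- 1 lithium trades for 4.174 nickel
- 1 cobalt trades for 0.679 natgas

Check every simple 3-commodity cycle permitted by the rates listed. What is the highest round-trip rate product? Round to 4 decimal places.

0.9188

nickel→cobalt→lithium→nickel: 0.3662 × 0.6011 × 4.174 = 0.91879
nickel→cobalt→natgas→nickel: 0.3662 × 0.679 × 3.537 = 0.87947
gold→cobalt→natgas→gold: 0.5691 × 0.679 × 2.187 = 0.84510
Maximum is nickel→cobalt→lithium→nickel at 0.9188; no arbitrage — every cycle loses value.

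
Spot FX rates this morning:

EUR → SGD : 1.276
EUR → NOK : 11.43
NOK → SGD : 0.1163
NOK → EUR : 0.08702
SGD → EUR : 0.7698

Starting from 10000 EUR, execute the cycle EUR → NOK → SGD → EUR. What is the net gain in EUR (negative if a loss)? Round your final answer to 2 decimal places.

233.02

10000 EUR × 11.43 = 114300 NOK
114300 NOK × 0.1163 = 13293.09 SGD
13293.09 SGD × 0.7698 = 10233.020682 EUR
Net change: 10233.020682 − 10000 = 233.020682 EUR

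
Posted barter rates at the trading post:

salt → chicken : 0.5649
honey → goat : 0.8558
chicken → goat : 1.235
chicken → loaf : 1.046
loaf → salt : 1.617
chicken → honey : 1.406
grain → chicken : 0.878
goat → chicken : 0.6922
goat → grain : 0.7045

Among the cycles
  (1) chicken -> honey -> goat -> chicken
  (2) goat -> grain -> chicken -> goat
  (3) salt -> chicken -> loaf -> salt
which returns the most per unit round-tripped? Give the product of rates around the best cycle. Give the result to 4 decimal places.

(1) 1.406 × 0.8558 × 0.6922 = 0.83289
(2) 0.7045 × 0.878 × 1.235 = 0.76391
(3) 0.5649 × 1.046 × 1.617 = 0.95546
Highest is cycle (3) at 0.9555 (≤1, no arbitrage).

0.9555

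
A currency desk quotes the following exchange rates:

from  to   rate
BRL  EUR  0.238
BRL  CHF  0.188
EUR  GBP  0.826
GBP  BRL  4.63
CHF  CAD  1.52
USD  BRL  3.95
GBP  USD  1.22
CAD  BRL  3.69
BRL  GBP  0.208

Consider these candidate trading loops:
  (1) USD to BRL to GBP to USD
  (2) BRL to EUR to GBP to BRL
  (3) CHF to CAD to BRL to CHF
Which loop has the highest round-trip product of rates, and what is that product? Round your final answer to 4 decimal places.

(1) 3.95 × 0.208 × 1.22 = 1.00235
(2) 0.238 × 0.826 × 4.63 = 0.91020
(3) 1.52 × 3.69 × 0.188 = 1.05445
Highest is cycle (3) at 1.0545 (>1, arbitrage).

1.0545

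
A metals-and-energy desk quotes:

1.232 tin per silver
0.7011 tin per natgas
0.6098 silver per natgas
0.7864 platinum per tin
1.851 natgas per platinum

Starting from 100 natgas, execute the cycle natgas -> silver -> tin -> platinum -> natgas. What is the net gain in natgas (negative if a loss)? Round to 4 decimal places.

9.3574

100 natgas × 0.6098 = 60.98 silver
60.98 silver × 1.232 = 75.12736 tin
75.12736 tin × 0.7864 = 59.080155904 platinum
59.080155904 platinum × 1.851 = 109.357368578304 natgas
Net change: 109.357368578304 − 100 = 9.357368578304 natgas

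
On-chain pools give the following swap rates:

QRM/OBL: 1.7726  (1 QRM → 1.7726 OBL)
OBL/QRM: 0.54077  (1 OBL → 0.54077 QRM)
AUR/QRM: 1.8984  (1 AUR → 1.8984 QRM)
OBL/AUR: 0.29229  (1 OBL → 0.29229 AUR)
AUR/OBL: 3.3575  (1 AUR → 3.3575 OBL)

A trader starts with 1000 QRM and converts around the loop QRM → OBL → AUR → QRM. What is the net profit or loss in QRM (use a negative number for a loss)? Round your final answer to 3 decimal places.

1000 QRM × 1.7726 = 1772.6 OBL
1772.6 OBL × 0.29229 = 518.113254 AUR
518.113254 AUR × 1.8984 = 983.5862013936 QRM
Net change: 983.5862013936 − 1000 = -16.4137986064 QRM

-16.414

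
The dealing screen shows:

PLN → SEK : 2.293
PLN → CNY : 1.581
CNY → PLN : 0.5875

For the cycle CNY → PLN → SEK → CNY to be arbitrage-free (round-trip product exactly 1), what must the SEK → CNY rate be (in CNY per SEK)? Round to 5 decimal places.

Known legs of the cycle: 0.5875 × 2.293 = 1.3471375
For no arbitrage the full-cycle product must be 1, so the missing rate is 1 / 1.3471375 ≈ 0.7423147.

0.74231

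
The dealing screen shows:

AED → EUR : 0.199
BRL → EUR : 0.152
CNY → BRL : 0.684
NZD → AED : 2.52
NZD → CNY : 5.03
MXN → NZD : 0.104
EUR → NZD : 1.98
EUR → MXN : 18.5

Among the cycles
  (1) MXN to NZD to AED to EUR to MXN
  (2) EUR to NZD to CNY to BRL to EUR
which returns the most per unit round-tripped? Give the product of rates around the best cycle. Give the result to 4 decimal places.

(1) 0.104 × 2.52 × 0.199 × 18.5 = 0.96485
(2) 1.98 × 5.03 × 0.684 × 0.152 = 1.03546
Highest is cycle (2) at 1.0355 (>1, arbitrage).

1.0355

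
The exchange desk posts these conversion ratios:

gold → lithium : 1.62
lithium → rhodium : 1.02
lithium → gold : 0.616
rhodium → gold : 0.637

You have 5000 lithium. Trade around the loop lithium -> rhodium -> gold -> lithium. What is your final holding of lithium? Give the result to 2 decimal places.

5000 lithium × 1.02 = 5100 rhodium
5100 rhodium × 0.637 = 3248.7 gold
3248.7 gold × 1.62 = 5262.894 lithium

5262.89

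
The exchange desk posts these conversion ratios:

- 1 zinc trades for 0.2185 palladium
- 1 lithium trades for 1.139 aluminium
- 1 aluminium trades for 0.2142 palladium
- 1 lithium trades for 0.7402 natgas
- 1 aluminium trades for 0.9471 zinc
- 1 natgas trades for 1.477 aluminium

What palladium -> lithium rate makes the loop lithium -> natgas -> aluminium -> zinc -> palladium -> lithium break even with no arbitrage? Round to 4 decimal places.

Known legs of the cycle: 0.7402 × 1.477 × 0.9471 × 0.2185 = 0.22624388719779
For no arbitrage the full-cycle product must be 1, so the missing rate is 1 / 0.22624388719779 ≈ 4.420009.

4.4200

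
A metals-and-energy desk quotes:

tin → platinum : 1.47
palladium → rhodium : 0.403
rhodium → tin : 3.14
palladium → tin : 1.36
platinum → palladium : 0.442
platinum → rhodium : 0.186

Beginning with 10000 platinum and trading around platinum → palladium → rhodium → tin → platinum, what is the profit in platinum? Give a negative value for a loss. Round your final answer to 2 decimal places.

-1778.06

10000 platinum × 0.442 = 4420 palladium
4420 palladium × 0.403 = 1781.26 rhodium
1781.26 rhodium × 3.14 = 5593.1564 tin
5593.1564 tin × 1.47 = 8221.939908 platinum
Net change: 8221.939908 − 10000 = -1778.060092 platinum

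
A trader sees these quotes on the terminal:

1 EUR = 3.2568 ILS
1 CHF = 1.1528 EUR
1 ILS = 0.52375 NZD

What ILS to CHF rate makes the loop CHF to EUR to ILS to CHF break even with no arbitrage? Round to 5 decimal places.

0.26635

Known legs of the cycle: 1.1528 × 3.2568 = 3.75443904
For no arbitrage the full-cycle product must be 1, so the missing rate is 1 / 3.75443904 ≈ 0.2663514.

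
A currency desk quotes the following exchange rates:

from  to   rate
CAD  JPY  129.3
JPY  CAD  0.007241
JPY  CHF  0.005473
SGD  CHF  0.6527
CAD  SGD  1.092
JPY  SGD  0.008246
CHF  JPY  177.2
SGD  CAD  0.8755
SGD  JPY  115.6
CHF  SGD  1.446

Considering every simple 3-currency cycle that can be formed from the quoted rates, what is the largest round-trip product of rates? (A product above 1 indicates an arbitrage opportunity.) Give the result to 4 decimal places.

CHF→JPY→SGD→CHF: 177.2 × 0.008246 × 0.6527 = 0.95372
JPY→SGD→CAD→JPY: 0.008246 × 0.8755 × 129.3 = 0.93346
CHF→SGD→JPY→CHF: 1.446 × 115.6 × 0.005473 = 0.91485
JPY→CAD→SGD→JPY: 0.007241 × 1.092 × 115.6 = 0.91407
Maximum is CHF→JPY→SGD→CHF at 0.9537; no arbitrage — every cycle loses value.

0.9537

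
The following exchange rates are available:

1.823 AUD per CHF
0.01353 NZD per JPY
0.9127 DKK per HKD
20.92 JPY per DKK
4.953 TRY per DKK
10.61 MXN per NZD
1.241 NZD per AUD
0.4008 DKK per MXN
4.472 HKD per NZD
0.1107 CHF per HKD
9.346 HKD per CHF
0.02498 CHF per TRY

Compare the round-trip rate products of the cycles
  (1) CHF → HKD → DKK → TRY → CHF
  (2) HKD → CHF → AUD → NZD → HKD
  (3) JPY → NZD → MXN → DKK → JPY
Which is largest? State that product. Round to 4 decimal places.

(1) 9.346 × 0.9127 × 4.953 × 0.02498 = 1.05539
(2) 0.1107 × 1.823 × 1.241 × 4.472 = 1.11997
(3) 0.01353 × 10.61 × 0.4008 × 20.92 = 1.20366
Highest is cycle (3) at 1.2037 (>1, arbitrage).

1.2037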